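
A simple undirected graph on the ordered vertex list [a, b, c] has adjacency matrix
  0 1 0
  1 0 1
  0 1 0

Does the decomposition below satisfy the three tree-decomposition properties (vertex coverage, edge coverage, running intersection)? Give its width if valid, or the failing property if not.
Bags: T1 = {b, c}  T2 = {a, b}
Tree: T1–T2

Yes; width 1.

Checking the three conditions: (i) the bags cover all of {a, b, c}; (ii) for each edge, some bag contains both endpoints; (iii) the bags containing any fixed vertex form a subtree. All hold, so the decomposition is valid with width 2 − 1 = 1.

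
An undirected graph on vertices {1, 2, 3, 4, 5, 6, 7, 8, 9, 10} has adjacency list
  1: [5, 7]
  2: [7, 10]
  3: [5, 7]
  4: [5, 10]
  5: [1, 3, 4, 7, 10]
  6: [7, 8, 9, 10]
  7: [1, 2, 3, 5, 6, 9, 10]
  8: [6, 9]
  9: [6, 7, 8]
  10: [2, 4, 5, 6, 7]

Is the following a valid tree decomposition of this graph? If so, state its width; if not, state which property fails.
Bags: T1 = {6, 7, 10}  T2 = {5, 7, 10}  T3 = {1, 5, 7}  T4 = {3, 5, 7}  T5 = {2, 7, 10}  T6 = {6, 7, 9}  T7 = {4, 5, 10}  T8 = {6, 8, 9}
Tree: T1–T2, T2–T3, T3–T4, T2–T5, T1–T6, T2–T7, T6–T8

Yes; width 2.

Every vertex of G appears in some bag (union = {1, 2, 3, 4, 5, 6, 7, 8, 9, 10}); every edge is covered by a bag; and for each vertex v the set of bags containing v is connected in the bag tree. The decomposition is therefore valid. The largest bag has 3 vertices, so the width is 2.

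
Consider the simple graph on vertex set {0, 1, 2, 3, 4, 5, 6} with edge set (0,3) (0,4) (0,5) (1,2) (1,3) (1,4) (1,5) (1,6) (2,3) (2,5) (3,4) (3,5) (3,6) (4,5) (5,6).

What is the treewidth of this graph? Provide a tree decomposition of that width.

The largest bag has 4 vertices, giving width 3; this decomposition certifies tw(G) ≤ 3. On the other hand G contains the 4-clique {0, 3, 4, 5}. A clique must lie in a single bag of any decomposition, so no decomposition can have width below 3. Combining the bounds, tw(G) = 3.

Treewidth 3.
Bags: B1 = {1, 3, 4, 5}  B2 = {0, 3, 4, 5}  B3 = {1, 3, 5, 6}  B4 = {1, 2, 3, 5}
Tree: B1–B2, B1–B3, B3–B4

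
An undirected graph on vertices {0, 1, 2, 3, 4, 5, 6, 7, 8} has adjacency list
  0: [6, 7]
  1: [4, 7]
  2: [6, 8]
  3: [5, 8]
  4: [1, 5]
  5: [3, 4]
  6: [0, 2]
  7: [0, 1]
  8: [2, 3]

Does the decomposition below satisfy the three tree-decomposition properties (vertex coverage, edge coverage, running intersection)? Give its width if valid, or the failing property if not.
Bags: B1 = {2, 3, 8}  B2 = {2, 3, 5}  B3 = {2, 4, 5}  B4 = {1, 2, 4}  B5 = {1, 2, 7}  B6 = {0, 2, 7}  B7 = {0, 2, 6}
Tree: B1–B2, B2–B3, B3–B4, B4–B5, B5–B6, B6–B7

Checking the three conditions: (i) the bags cover all of {0, 1, 2, 3, 4, 5, 6, 7, 8}; (ii) for each edge, some bag contains both endpoints; (iii) the bags containing any fixed vertex form a subtree. All hold, so the decomposition is valid with width 3 − 1 = 2.

Yes; width 2.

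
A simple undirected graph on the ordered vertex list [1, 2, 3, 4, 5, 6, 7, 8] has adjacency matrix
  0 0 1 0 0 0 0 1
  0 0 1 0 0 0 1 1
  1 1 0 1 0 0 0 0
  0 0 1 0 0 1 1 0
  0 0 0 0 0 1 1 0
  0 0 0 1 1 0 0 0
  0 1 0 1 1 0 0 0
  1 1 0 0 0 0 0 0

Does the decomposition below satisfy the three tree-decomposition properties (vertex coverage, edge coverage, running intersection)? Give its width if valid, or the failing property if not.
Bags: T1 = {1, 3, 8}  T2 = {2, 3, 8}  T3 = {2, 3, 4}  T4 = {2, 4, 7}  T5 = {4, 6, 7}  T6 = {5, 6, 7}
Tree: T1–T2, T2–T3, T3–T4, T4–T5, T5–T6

Checking the three conditions: (i) the bags cover all of {1, 2, 3, 4, 5, 6, 7, 8}; (ii) for each edge, some bag contains both endpoints; (iii) the bags containing any fixed vertex form a subtree. All hold, so the decomposition is valid with width 3 − 1 = 2.

Yes; width 2.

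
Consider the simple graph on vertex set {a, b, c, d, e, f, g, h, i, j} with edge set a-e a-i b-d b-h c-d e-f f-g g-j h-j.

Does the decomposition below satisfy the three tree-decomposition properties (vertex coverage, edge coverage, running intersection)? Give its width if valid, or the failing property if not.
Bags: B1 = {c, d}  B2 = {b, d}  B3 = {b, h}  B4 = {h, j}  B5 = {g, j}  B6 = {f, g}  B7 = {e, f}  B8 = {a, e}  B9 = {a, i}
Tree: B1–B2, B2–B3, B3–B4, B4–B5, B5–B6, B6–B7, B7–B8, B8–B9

Checking the three conditions: (i) the bags cover all of {a, b, c, d, e, f, g, h, i, j}; (ii) for each edge, some bag contains both endpoints; (iii) the bags containing any fixed vertex form a subtree. All hold, so the decomposition is valid with width 2 − 1 = 1.

Yes; width 1.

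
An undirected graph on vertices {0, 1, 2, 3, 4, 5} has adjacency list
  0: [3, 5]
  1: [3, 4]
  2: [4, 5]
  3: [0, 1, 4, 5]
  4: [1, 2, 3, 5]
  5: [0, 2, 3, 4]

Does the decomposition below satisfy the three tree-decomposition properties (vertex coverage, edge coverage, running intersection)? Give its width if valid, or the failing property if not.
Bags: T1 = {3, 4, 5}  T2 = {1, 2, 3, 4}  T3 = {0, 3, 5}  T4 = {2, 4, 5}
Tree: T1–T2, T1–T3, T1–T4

No — bags containing vertex 2 are not connected in the tree.

A tree decomposition must satisfy three properties: every vertex lies in some bag; for every edge, both endpoints lie together in some bag; and for every vertex, the bags containing it form a connected subtree. Here bags containing vertex 2 are not connected in the tree, so the decomposition is invalid.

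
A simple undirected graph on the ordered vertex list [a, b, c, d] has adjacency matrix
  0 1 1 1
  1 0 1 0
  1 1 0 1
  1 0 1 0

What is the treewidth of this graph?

A width-2 tree decomposition is:
Bags: B1 = {a, b, c}  B2 = {a, c, d}
Tree: B1–B2
The largest bag has 3 vertices, giving width 2; this decomposition certifies tw(G) ≤ 2. For the lower bound, the 3 vertices {a, c, d} are pairwise adjacent, and any tree decomposition puts a clique entirely inside one bag — forcing width ≥ 2. Hence tw(G) = 2 exactly.

2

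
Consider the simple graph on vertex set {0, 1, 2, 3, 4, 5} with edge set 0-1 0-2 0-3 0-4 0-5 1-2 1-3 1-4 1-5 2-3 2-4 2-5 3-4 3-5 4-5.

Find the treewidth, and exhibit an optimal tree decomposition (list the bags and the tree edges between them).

A single bag containing all 6 vertices is trivially a valid decomposition of width 5. For the lower bound, the 6 vertices {0, 1, 2, 3, 4, 5} are pairwise adjacent, and any tree decomposition puts a clique entirely inside one bag — forcing width ≥ 5. The upper and lower bounds meet at 5, so that is the treewidth.

Treewidth 5.
Bags: B1 = {0, 1, 2, 3, 4, 5}
Tree: (single bag)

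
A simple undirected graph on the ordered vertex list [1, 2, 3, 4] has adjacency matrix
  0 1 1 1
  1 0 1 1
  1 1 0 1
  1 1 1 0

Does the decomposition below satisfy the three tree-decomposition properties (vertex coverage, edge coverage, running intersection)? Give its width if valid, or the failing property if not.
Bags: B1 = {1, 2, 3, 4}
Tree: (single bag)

Every vertex of G appears in some bag (union = {1, 2, 3, 4}); every edge is covered by a bag; and for each vertex v the set of bags containing v is connected in the bag tree. The decomposition is therefore valid. The largest bag has 4 vertices, so the width is 3.

Yes; width 3.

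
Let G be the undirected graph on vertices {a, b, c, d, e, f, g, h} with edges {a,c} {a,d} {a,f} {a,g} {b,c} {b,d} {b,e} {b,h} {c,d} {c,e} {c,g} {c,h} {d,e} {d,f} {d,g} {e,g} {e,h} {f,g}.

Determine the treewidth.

A width-3 tree decomposition is:
Bags: B1 = {a, c, d, g}  B2 = {c, d, e, g}  B3 = {b, c, d, e}  B4 = {b, c, e, h}  B5 = {a, d, f, g}
Tree: B1–B2, B2–B3, B3–B4, B1–B5
Every bag has size at most 4, so the width is 4 − 1 = 3 and tw(G) ≤ 3. Conversely, {c, d, e, g} is a clique of size 4, and the vertices of any clique must share a bag in every tree decomposition; so some bag has ≥ 4 vertices and tw(G) ≥ 3. The upper and lower bounds meet at 3, so that is the treewidth.

3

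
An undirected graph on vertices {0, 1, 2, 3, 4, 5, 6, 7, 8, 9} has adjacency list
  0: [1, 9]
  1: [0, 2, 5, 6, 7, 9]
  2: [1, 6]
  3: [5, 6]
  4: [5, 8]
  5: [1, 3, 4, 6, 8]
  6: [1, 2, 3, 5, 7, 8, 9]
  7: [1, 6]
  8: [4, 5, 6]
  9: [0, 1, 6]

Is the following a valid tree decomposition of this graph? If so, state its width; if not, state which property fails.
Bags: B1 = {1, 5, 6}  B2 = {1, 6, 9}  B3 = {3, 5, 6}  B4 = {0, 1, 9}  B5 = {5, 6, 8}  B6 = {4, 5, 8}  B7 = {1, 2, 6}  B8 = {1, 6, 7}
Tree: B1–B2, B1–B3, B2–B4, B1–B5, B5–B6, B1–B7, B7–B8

Yes; width 2.

Vertex coverage: the bags together contain {0, 1, 2, 3, 4, 5, 6, 7, 8, 9}, the full vertex set. Edge coverage: each edge of G has both endpoints in at least one bag. Running intersection: for every vertex, the bags containing it form a connected subtree. All three properties hold, so this is a valid tree decomposition of width max|bag| − 1 = 2, and hence tw(G) ≤ 2.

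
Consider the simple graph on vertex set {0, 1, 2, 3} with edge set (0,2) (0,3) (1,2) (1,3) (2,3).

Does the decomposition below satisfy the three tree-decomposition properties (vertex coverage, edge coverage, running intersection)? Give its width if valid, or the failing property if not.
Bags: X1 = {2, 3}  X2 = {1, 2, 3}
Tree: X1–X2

No — vertex 0 appears in no bag.

A tree decomposition must satisfy three properties: every vertex lies in some bag; for every edge, both endpoints lie together in some bag; and for every vertex, the bags containing it form a connected subtree. Here vertex 0 appears in no bag, so the decomposition is invalid.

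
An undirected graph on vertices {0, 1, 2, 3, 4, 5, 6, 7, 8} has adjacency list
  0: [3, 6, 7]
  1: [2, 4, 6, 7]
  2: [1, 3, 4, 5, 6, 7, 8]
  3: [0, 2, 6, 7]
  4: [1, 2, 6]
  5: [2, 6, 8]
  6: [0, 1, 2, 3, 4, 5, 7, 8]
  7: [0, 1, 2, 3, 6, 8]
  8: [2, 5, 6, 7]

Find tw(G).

A width-3 tree decomposition is:
Bags: B1 = {2, 6, 7, 8}  B2 = {2, 3, 6, 7}  B3 = {1, 2, 6, 7}  B4 = {1, 2, 4, 6}  B5 = {2, 5, 6, 8}  B6 = {0, 3, 6, 7}
Tree: B1–B2, B2–B3, B3–B4, B1–B5, B2–B6
Every bag has size at most 4, so the width is 4 − 1 = 3 and tw(G) ≤ 3. On the other hand G contains the 4-clique {0, 3, 6, 7}. A clique must lie in a single bag of any decomposition, so no decomposition can have width below 3. The upper and lower bounds meet at 3, so that is the treewidth.

3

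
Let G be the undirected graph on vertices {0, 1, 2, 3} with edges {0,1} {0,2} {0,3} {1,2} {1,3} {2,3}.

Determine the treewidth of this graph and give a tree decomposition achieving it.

A single bag containing all 4 vertices is trivially a valid decomposition of width 3. On the other hand G contains the 4-clique {0, 1, 2, 3}. A clique must lie in a single bag of any decomposition, so no decomposition can have width below 3. The upper and lower bounds meet at 3, so that is the treewidth.

Treewidth 3.
One optimal decomposition is:
Bags: B1 = {0, 1, 2, 3}
Tree: (single bag)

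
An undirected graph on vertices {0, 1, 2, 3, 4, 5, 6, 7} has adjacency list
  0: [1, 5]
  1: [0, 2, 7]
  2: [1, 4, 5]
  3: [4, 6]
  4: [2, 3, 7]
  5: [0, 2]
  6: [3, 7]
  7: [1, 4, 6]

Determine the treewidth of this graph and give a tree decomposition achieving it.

The largest bag has 3 vertices, giving width 2; this decomposition certifies tw(G) ≤ 2. Since 6–3–4–7–6 is a cycle in G, G is not acyclic. Forests are exactly the graphs of treewidth ≤ 1, so tw(G) ≥ 2. Hence tw(G) = 2 exactly.

Treewidth 2.
One such decomposition:
Bags: B1 = {3, 6, 7}  B2 = {3, 4, 7}  B3 = {1, 4, 7}  B4 = {1, 2, 4}  B5 = {0, 1, 2}  B6 = {0, 2, 5}
Tree: B1–B2, B2–B3, B3–B4, B4–B5, B5–B6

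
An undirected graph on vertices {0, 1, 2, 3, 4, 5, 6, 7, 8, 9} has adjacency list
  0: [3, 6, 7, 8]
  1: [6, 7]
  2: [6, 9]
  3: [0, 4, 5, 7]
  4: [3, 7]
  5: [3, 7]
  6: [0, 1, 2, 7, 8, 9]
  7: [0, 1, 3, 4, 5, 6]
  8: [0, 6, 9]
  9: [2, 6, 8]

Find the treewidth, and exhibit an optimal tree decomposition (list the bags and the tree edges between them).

Treewidth 2.
Bags: B1 = {1, 6, 7}  B2 = {0, 6, 7}  B3 = {0, 6, 8}  B4 = {6, 8, 9}  B5 = {0, 3, 7}  B6 = {3, 5, 7}  B7 = {2, 6, 9}  B8 = {3, 4, 7}
Tree: B1–B2, B2–B3, B3–B4, B2–B5, B5–B6, B4–B7, B5–B8

Each bag holds 3 vertices, so the decomposition has width 2, which upper-bounds the treewidth. Conversely, {0, 3, 7} is a clique of size 3, and the vertices of any clique must share a bag in every tree decomposition; so some bag has ≥ 3 vertices and tw(G) ≥ 2. The upper and lower bounds meet at 2, so that is the treewidth.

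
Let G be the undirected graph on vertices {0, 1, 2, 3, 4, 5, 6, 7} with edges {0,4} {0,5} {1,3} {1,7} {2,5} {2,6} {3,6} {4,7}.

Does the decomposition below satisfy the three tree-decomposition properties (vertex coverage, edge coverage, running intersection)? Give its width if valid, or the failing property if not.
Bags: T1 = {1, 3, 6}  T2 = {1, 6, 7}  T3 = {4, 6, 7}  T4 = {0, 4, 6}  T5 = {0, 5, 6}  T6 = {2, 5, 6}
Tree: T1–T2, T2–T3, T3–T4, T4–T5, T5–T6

Checking the three conditions: (i) the bags cover all of {0, 1, 2, 3, 4, 5, 6, 7}; (ii) for each edge, some bag contains both endpoints; (iii) the bags containing any fixed vertex form a subtree. All hold, so the decomposition is valid with width 3 − 1 = 2.

Yes; width 2.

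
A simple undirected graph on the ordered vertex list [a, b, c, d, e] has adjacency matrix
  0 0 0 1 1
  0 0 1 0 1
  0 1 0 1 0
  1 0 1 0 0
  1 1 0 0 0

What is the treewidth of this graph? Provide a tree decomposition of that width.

Treewidth 2.
One optimal decomposition is:
Bags: B1 = {a, d, e}  B2 = {c, d, e}  B3 = {b, c, e}
Tree: B1–B2, B2–B3

Every bag has size at most 3, so the width is 3 − 1 = 2 and tw(G) ≤ 2. For the lower bound, G contains the cycle e–a–d–c–b–e, so G is not a forest; only forests have treewidth ≤ 1, hence tw(G) ≥ 2. Therefore the treewidth is 2.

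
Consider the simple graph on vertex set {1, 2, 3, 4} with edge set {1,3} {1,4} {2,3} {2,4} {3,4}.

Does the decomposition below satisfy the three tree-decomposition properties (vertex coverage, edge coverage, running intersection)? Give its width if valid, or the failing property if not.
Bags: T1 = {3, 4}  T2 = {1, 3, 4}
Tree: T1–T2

No — vertex 2 appears in no bag.

A tree decomposition must satisfy three properties: every vertex lies in some bag; for every edge, both endpoints lie together in some bag; and for every vertex, the bags containing it form a connected subtree. Here vertex 2 appears in no bag, so the decomposition is invalid.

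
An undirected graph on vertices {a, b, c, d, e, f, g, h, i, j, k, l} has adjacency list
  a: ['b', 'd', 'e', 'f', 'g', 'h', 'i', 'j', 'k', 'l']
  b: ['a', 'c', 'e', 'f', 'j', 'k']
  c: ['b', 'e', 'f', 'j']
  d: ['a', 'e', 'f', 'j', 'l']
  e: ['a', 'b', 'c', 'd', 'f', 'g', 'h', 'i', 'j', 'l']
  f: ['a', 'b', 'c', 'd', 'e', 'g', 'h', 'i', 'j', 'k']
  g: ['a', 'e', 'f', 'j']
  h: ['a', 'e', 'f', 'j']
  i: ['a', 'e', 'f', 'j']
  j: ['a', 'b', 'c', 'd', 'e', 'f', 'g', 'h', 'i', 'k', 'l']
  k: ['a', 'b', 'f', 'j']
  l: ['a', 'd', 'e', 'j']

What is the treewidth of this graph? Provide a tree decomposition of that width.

Treewidth 4.
One such decomposition:
Bags: B1 = {a, d, e, f, j}  B2 = {a, e, f, i, j}  B3 = {a, b, e, f, j}  B4 = {a, b, f, j, k}  B5 = {a, e, f, g, j}  B6 = {b, c, e, f, j}  B7 = {a, e, f, h, j}  B8 = {a, d, e, j, l}
Tree: B1–B2, B1–B3, B3–B4, B3–B5, B3–B6, B1–B7, B1–B8

Every bag has size at most 5, so the width is 5 − 1 = 4 and tw(G) ≤ 4. On the other hand G contains the 5-clique {b, c, e, f, j}. A clique must lie in a single bag of any decomposition, so no decomposition can have width below 4. Hence tw(G) = 4 exactly.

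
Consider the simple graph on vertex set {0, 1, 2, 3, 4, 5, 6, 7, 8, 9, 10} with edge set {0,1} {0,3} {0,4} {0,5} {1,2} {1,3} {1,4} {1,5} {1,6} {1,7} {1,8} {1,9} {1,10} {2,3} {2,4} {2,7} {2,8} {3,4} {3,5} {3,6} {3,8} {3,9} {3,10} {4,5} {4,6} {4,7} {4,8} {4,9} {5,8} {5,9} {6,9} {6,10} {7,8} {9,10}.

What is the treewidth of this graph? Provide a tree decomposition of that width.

Treewidth 4.
One optimal decomposition is:
Bags: B1 = {1, 3, 4, 6, 9}  B2 = {1, 3, 6, 9, 10}  B3 = {1, 3, 4, 5, 9}  B4 = {1, 3, 4, 5, 8}  B5 = {1, 2, 3, 4, 8}  B6 = {1, 2, 4, 7, 8}  B7 = {0, 1, 3, 4, 5}
Tree: B1–B2, B1–B3, B3–B4, B4–B5, B5–B6, B4–B7

The largest bag has 5 vertices, giving width 4; this decomposition certifies tw(G) ≤ 4. For the lower bound, the 5 vertices {1, 3, 6, 9, 10} are pairwise adjacent, and any tree decomposition puts a clique entirely inside one bag — forcing width ≥ 4. Therefore the treewidth is 4.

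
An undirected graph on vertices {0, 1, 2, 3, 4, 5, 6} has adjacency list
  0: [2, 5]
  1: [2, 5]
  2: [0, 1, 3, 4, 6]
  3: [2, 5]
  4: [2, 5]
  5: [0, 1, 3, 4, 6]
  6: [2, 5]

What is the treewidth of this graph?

A width-2 tree decomposition is:
Bags: B1 = {2, 3, 5}  B2 = {1, 2, 5}  B3 = {2, 5, 6}  B4 = {0, 2, 5}  B5 = {2, 4, 5}
Tree: B1–B2, B2–B3, B3–B4, B4–B5
Every bag has size at most 3, so the width is 3 − 1 = 2 and tw(G) ≤ 2. The edges 2–3–5–1–2 form a cycle, so G is not a tree and its treewidth is at least 2. The upper and lower bounds meet at 2, so that is the treewidth.

2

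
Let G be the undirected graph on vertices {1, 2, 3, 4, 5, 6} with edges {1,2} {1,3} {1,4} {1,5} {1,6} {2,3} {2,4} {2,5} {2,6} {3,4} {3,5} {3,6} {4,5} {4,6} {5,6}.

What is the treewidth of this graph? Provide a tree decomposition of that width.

With just one bag of size 6, the width is 6 − 1 = 5, so tw(G) ≤ 5. Conversely, {1, 2, 3, 4, 5, 6} is a clique of size 6, and the vertices of any clique must share a bag in every tree decomposition; so some bag has ≥ 6 vertices and tw(G) ≥ 5. Combining the bounds, tw(G) = 5.

Treewidth 5.
Bags: B1 = {1, 2, 3, 4, 5, 6}
Tree: (single bag)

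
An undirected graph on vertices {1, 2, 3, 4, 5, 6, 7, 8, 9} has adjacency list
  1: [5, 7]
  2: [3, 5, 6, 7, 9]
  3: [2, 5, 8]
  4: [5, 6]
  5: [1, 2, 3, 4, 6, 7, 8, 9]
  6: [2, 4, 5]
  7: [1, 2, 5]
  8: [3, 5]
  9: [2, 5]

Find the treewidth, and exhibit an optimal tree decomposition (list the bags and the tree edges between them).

Treewidth 2.
Bags: B1 = {2, 5, 6}  B2 = {2, 3, 5}  B3 = {2, 5, 7}  B4 = {2, 5, 9}  B5 = {4, 5, 6}  B6 = {1, 5, 7}  B7 = {3, 5, 8}
Tree: B1–B2, B2–B3, B2–B4, B1–B5, B3–B6, B2–B7

The largest bag has 3 vertices, giving width 2; this decomposition certifies tw(G) ≤ 2. For the lower bound, the 3 vertices {3, 5, 8} are pairwise adjacent, and any tree decomposition puts a clique entirely inside one bag — forcing width ≥ 2. Combining the bounds, tw(G) = 2.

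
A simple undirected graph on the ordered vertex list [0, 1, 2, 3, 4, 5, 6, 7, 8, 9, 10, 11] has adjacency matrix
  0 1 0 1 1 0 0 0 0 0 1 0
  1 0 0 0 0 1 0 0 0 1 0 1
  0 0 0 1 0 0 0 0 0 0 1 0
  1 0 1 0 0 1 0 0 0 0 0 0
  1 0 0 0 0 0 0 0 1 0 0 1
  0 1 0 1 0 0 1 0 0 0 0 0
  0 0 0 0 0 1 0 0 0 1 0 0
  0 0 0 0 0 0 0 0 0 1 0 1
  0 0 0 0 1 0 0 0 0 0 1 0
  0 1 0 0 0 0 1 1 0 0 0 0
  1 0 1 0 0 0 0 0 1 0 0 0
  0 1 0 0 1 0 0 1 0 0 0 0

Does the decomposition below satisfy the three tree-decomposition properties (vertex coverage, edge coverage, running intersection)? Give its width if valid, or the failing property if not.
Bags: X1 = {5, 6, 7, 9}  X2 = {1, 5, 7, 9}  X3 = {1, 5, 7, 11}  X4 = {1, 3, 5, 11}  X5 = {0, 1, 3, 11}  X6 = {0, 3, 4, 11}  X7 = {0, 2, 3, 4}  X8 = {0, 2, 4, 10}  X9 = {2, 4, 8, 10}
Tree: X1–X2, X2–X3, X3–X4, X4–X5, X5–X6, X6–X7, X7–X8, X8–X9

Yes; width 3.

Vertex coverage: the bags together contain {0, 1, 2, 3, 4, 5, 6, 7, 8, 9, 10, 11}, the full vertex set. Edge coverage: each edge of G has both endpoints in at least one bag. Running intersection: for every vertex, the bags containing it form a connected subtree. All three properties hold, so this is a valid tree decomposition of width max|bag| − 1 = 3, and hence tw(G) ≤ 3.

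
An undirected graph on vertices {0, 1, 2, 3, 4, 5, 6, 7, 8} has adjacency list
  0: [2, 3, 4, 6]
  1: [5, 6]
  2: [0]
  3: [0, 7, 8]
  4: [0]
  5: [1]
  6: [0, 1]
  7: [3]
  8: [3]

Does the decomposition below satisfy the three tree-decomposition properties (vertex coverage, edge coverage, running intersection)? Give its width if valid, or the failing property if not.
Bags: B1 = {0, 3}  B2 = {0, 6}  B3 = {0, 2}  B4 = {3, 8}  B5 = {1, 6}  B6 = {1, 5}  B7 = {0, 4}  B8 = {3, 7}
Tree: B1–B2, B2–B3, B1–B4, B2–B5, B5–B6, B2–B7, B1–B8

Checking the three conditions: (i) the bags cover all of {0, 1, 2, 3, 4, 5, 6, 7, 8}; (ii) for each edge, some bag contains both endpoints; (iii) the bags containing any fixed vertex form a subtree. All hold, so the decomposition is valid with width 2 − 1 = 1.

Yes; width 1.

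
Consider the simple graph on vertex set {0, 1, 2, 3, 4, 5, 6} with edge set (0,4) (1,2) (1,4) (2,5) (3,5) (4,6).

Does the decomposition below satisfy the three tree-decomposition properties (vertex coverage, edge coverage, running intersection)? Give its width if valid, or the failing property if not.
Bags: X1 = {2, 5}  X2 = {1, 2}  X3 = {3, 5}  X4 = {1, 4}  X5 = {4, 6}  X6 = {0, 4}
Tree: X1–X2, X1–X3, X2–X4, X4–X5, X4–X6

Yes; width 1.

Vertex coverage: the bags together contain {0, 1, 2, 3, 4, 5, 6}, the full vertex set. Edge coverage: each edge of G has both endpoints in at least one bag. Running intersection: for every vertex, the bags containing it form a connected subtree. All three properties hold, so this is a valid tree decomposition of width max|bag| − 1 = 1, and hence tw(G) ≤ 1.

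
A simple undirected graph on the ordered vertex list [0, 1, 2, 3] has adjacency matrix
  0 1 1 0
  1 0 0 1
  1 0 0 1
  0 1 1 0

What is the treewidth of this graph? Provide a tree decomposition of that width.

Treewidth 2.
One such decomposition:
Bags: B1 = {0, 1, 3}  B2 = {0, 2, 3}
Tree: B1–B2

The largest bag has 3 vertices, giving width 2; this decomposition certifies tw(G) ≤ 2. For the lower bound, G contains the cycle 0–1–3–2–0, so G is not a forest; only forests have treewidth ≤ 1, hence tw(G) ≥ 2. The upper and lower bounds meet at 2, so that is the treewidth.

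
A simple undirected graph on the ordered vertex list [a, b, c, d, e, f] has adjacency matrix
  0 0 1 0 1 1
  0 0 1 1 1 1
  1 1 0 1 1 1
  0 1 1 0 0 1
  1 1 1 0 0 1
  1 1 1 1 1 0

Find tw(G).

A width-3 tree decomposition is:
Bags: B1 = {b, c, e, f}  B2 = {b, c, d, f}  B3 = {a, c, e, f}
Tree: B1–B2, B1–B3
Each bag holds 4 vertices, so the decomposition has width 3, which upper-bounds the treewidth. Conversely, {b, c, d, f} is a clique of size 4, and the vertices of any clique must share a bag in every tree decomposition; so some bag has ≥ 4 vertices and tw(G) ≥ 3. Combining the bounds, tw(G) = 3.

3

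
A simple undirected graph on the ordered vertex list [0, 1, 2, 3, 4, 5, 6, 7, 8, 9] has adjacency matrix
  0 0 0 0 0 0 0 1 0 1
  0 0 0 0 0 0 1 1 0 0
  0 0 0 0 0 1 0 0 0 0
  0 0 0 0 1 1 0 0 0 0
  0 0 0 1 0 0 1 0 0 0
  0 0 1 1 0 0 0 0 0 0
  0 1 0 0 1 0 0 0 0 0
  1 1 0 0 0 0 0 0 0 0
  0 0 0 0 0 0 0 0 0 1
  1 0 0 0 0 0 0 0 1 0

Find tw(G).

1

A width-1 tree decomposition is:
Bags: B1 = {8, 9}  B2 = {0, 9}  B3 = {0, 7}  B4 = {1, 7}  B5 = {1, 6}  B6 = {4, 6}  B7 = {3, 4}  B8 = {3, 5}  B9 = {2, 5}
Tree: B1–B2, B2–B3, B3–B4, B4–B5, B5–B6, B6–B7, B7–B8, B8–B9
Each bag holds 2 vertices, so the decomposition has width 1, which upper-bounds the treewidth. G has an edge, so its treewidth is at least 1. The upper and lower bounds meet at 1, so that is the treewidth.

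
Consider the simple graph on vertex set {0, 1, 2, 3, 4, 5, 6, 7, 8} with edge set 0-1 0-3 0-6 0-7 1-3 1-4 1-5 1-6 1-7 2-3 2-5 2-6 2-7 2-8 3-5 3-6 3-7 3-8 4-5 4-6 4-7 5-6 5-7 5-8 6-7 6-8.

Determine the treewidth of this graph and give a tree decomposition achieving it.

The largest bag has 5 vertices, giving width 4; this decomposition certifies tw(G) ≤ 4. On the other hand G contains the 5-clique {0, 1, 3, 6, 7}. A clique must lie in a single bag of any decomposition, so no decomposition can have width below 4. The upper and lower bounds meet at 4, so that is the treewidth.

Treewidth 4.
One such decomposition:
Bags: B1 = {1, 3, 5, 6, 7}  B2 = {1, 4, 5, 6, 7}  B3 = {2, 3, 5, 6, 7}  B4 = {0, 1, 3, 6, 7}  B5 = {2, 3, 5, 6, 8}
Tree: B1–B2, B1–B3, B1–B4, B3–B5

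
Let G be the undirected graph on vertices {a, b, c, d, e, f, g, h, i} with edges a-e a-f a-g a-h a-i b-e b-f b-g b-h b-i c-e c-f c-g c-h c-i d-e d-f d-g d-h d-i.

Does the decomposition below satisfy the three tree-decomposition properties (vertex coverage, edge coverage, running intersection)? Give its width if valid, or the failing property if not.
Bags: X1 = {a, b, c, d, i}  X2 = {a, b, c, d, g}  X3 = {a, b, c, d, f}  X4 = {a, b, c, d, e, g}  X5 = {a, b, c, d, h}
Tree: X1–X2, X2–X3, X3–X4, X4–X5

A tree decomposition must satisfy three properties: every vertex lies in some bag; for every edge, both endpoints lie together in some bag; and for every vertex, the bags containing it form a connected subtree. Here bags containing vertex g are not connected in the tree, so the decomposition is invalid.

No — bags containing vertex g are not connected in the tree.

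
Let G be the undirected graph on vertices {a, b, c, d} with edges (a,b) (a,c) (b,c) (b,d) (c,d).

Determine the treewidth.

2

A width-2 tree decomposition is:
Bags: B1 = {a, b, c}  B2 = {b, c, d}
Tree: B1–B2
Each bag holds 3 vertices, so the decomposition has width 2, which upper-bounds the treewidth. For the lower bound, the 3 vertices {b, c, d} are pairwise adjacent, and any tree decomposition puts a clique entirely inside one bag — forcing width ≥ 2. Therefore the treewidth is 2.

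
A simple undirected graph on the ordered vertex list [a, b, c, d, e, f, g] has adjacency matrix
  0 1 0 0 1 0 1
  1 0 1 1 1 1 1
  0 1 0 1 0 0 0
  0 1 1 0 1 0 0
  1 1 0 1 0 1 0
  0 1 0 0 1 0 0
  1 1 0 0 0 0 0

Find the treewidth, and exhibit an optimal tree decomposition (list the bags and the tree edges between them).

Each bag holds 3 vertices, so the decomposition has width 2, which upper-bounds the treewidth. Conversely, {a, b, g} is a clique of size 3, and the vertices of any clique must share a bag in every tree decomposition; so some bag has ≥ 3 vertices and tw(G) ≥ 2. Combining the bounds, tw(G) = 2.

Treewidth 2.
One such decomposition:
Bags: B1 = {a, b, e}  B2 = {b, e, f}  B3 = {b, d, e}  B4 = {a, b, g}  B5 = {b, c, d}
Tree: B1–B2, B2–B3, B1–B4, B3–B5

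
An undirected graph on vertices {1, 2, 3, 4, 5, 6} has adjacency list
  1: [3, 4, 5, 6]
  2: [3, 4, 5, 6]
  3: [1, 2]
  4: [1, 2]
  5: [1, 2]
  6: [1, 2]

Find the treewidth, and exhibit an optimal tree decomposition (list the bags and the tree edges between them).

Every bag has size at most 3, so the width is 3 − 1 = 2 and tw(G) ≤ 2. Since 1–6–2–4–1 is a cycle in G, G is not acyclic. Forests are exactly the graphs of treewidth ≤ 1, so tw(G) ≥ 2. Hence tw(G) = 2 exactly.

Treewidth 2.
Bags: B1 = {1, 2, 6}  B2 = {1, 2, 4}  B3 = {1, 2, 5}  B4 = {1, 2, 3}
Tree: B1–B2, B2–B3, B3–B4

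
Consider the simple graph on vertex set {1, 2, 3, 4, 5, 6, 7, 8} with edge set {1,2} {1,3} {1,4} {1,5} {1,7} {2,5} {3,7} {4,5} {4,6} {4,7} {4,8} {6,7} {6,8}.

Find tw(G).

2

A width-2 tree decomposition is:
Bags: B1 = {4, 6, 7}  B2 = {1, 4, 7}  B3 = {1, 4, 5}  B4 = {4, 6, 8}  B5 = {1, 3, 7}  B6 = {1, 2, 5}
Tree: B1–B2, B2–B3, B1–B4, B2–B5, B3–B6
Each bag holds 3 vertices, so the decomposition has width 2, which upper-bounds the treewidth. On the other hand G contains the 3-clique {4, 6, 8}. A clique must lie in a single bag of any decomposition, so no decomposition can have width below 2. Hence tw(G) = 2 exactly.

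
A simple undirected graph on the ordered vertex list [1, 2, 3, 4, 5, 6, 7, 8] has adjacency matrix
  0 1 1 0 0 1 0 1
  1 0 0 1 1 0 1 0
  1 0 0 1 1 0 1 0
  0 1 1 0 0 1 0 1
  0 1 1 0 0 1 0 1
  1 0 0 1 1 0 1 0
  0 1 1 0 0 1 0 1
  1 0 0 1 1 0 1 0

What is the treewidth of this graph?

4

A width-4 tree decomposition is:
Bags: B1 = {2, 3, 5, 6, 8}  B2 = {2, 3, 6, 7, 8}  B3 = {2, 3, 4, 6, 8}  B4 = {1, 2, 3, 6, 8}
Tree: B1–B2, B2–B3, B3–B4
The largest bag has 5 vertices, giving width 4; this decomposition certifies tw(G) ≤ 4. For the lower bound: the 5 vertex sets {5,8}, {6,7}, {3,4}, {2}, {1} are disjoint, each induces a connected subgraph, and every pair is joined by at least one edge of G. Contracting each set to a single vertex therefore yields K_{5} as a minor, and since treewidth is minor-monotone, tw(G) ≥ tw(K_{5}) = 4. Combining the bounds, tw(G) = 4.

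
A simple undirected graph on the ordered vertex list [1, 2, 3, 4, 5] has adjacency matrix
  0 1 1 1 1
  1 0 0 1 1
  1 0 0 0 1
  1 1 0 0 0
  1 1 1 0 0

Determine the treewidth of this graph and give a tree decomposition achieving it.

Each bag holds 3 vertices, so the decomposition has width 2, which upper-bounds the treewidth. For the lower bound, the 3 vertices {1, 2, 4} are pairwise adjacent, and any tree decomposition puts a clique entirely inside one bag — forcing width ≥ 2. Therefore the treewidth is 2.

Treewidth 2.
One optimal decomposition is:
Bags: B1 = {1, 2, 5}  B2 = {1, 3, 5}  B3 = {1, 2, 4}
Tree: B1–B2, B1–B3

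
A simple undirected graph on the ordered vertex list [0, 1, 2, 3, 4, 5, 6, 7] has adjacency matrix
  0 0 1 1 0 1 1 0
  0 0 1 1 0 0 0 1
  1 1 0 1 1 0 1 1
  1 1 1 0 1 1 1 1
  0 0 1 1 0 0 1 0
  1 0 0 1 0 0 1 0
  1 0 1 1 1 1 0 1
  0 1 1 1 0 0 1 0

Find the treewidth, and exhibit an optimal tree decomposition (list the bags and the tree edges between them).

Each bag holds 4 vertices, so the decomposition has width 3, which upper-bounds the treewidth. Conversely, {1, 2, 3, 7} is a clique of size 4, and the vertices of any clique must share a bag in every tree decomposition; so some bag has ≥ 4 vertices and tw(G) ≥ 3. Combining the bounds, tw(G) = 3.

Treewidth 3.
Bags: B1 = {2, 3, 4, 6}  B2 = {0, 2, 3, 6}  B3 = {2, 3, 6, 7}  B4 = {0, 3, 5, 6}  B5 = {1, 2, 3, 7}
Tree: B1–B2, B1–B3, B2–B4, B3–B5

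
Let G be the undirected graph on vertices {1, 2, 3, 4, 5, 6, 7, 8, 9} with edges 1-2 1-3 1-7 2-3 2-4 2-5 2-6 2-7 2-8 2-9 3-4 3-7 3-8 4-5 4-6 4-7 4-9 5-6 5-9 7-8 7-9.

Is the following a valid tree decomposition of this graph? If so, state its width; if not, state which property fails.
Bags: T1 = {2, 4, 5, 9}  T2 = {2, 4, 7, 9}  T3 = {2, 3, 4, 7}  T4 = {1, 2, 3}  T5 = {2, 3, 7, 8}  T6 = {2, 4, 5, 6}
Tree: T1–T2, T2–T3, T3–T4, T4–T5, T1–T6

No — edge (7,1) lies in no bag.

A tree decomposition must satisfy three properties: every vertex lies in some bag; for every edge, both endpoints lie together in some bag; and for every vertex, the bags containing it form a connected subtree. Here edge (7,1) lies in no bag, so the decomposition is invalid.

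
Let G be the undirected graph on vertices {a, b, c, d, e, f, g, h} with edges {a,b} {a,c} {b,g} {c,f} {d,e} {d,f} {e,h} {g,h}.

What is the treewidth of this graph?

2

A width-2 tree decomposition is:
Bags: B1 = {c, d, f}  B2 = {a, c, d}  B3 = {a, b, d}  B4 = {b, d, g}  B5 = {d, g, h}  B6 = {d, e, h}
Tree: B1–B2, B2–B3, B3–B4, B4–B5, B5–B6
Every bag has size at most 3, so the width is 3 − 1 = 2 and tw(G) ≤ 2. The edges d–f–c–a–b–g–h–e–d form a cycle, so G is not a tree and its treewidth is at least 2. Combining the bounds, tw(G) = 2.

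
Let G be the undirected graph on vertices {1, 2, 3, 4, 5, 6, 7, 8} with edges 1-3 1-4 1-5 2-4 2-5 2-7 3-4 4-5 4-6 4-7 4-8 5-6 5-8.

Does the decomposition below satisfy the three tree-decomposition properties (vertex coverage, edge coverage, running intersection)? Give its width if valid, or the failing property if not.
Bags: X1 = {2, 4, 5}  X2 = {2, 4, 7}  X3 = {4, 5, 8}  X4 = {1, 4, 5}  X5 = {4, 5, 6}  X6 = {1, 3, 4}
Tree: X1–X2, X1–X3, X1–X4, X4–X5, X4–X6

Vertex coverage: the bags together contain {1, 2, 3, 4, 5, 6, 7, 8}, the full vertex set. Edge coverage: each edge of G has both endpoints in at least one bag. Running intersection: for every vertex, the bags containing it form a connected subtree. All three properties hold, so this is a valid tree decomposition of width max|bag| − 1 = 2, and hence tw(G) ≤ 2.

Yes; width 2.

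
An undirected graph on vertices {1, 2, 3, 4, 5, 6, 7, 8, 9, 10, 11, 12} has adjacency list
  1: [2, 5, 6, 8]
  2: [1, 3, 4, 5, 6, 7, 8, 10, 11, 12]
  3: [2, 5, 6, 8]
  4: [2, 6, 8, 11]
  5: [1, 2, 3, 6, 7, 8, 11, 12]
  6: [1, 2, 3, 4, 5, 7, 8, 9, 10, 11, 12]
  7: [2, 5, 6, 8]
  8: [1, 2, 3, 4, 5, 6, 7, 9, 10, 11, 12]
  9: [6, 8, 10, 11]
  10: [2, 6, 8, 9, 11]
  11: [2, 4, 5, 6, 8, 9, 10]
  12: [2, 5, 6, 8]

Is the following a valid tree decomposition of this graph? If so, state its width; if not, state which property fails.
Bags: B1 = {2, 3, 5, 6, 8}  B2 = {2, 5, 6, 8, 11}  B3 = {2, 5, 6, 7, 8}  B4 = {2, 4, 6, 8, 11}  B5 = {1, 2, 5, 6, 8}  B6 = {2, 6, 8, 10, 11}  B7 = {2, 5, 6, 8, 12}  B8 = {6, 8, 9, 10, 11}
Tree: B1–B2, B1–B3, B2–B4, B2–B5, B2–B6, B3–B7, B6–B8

Checking the three conditions: (i) the bags cover all of {1, 2, 3, 4, 5, 6, 7, 8, 9, 10, 11, 12}; (ii) for each edge, some bag contains both endpoints; (iii) the bags containing any fixed vertex form a subtree. All hold, so the decomposition is valid with width 5 − 1 = 4.

Yes; width 4.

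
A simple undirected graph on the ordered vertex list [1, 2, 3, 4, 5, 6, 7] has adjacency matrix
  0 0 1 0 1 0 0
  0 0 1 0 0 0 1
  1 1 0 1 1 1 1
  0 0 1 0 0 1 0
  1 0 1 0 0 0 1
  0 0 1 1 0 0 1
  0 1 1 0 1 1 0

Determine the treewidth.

A width-2 tree decomposition is:
Bags: B1 = {3, 5, 7}  B2 = {3, 6, 7}  B3 = {1, 3, 5}  B4 = {2, 3, 7}  B5 = {3, 4, 6}
Tree: B1–B2, B1–B3, B1–B4, B2–B5
Each bag holds 3 vertices, so the decomposition has width 2, which upper-bounds the treewidth. Conversely, {1, 3, 5} is a clique of size 3, and the vertices of any clique must share a bag in every tree decomposition; so some bag has ≥ 3 vertices and tw(G) ≥ 2. Therefore the treewidth is 2.

2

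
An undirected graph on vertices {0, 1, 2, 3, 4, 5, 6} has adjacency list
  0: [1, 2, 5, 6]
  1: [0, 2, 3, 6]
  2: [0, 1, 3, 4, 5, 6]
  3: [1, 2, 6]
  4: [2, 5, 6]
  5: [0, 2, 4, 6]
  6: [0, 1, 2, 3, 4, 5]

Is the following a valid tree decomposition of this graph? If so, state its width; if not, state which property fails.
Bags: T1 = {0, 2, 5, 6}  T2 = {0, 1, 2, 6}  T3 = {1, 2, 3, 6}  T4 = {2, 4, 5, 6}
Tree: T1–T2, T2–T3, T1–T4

Every vertex of G appears in some bag (union = {0, 1, 2, 3, 4, 5, 6}); every edge is covered by a bag; and for each vertex v the set of bags containing v is connected in the bag tree. The decomposition is therefore valid. The largest bag has 4 vertices, so the width is 3.

Yes; width 3.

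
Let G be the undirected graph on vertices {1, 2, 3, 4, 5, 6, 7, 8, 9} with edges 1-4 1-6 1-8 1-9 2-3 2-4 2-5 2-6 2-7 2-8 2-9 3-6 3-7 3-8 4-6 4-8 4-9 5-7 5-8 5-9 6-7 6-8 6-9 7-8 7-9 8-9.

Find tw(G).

4

A width-4 tree decomposition is:
Bags: B1 = {1, 4, 6, 8, 9}  B2 = {2, 4, 6, 8, 9}  B3 = {2, 6, 7, 8, 9}  B4 = {2, 5, 7, 8, 9}  B5 = {2, 3, 6, 7, 8}
Tree: B1–B2, B2–B3, B3–B4, B3–B5
Every bag has size at most 5, so the width is 5 − 1 = 4 and tw(G) ≤ 4. Conversely, {1, 4, 6, 8, 9} is a clique of size 5, and the vertices of any clique must share a bag in every tree decomposition; so some bag has ≥ 5 vertices and tw(G) ≥ 4. Combining the bounds, tw(G) = 4.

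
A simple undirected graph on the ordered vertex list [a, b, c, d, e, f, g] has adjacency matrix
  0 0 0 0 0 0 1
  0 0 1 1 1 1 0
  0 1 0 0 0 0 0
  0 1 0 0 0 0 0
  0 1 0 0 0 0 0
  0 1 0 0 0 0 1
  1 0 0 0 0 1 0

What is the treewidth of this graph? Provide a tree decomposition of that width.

Every bag has size at most 2, so the width is 2 − 1 = 1 and tw(G) ≤ 1. Any graph with an edge has treewidth ≥ 1, and G has the edge b–c. The upper and lower bounds meet at 1, so that is the treewidth.

Treewidth 1.
One optimal decomposition is:
Bags: B1 = {b, c}  B2 = {b, d}  B3 = {b, f}  B4 = {f, g}  B5 = {a, g}  B6 = {b, e}
Tree: B1–B2, B2–B3, B3–B4, B4–B5, B1–B6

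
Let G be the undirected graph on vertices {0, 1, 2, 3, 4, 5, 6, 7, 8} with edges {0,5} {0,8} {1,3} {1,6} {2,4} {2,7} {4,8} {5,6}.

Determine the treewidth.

A width-1 tree decomposition is:
Bags: B1 = {1, 3}  B2 = {1, 6}  B3 = {5, 6}  B4 = {0, 5}  B5 = {0, 8}  B6 = {4, 8}  B7 = {2, 4}  B8 = {2, 7}
Tree: B1–B2, B2–B3, B3–B4, B4–B5, B5–B6, B6–B7, B7–B8
Every bag has size at most 2, so the width is 2 − 1 = 1 and tw(G) ≤ 1. Any graph with an edge has treewidth ≥ 1, and G has the edge 3–1. Hence tw(G) = 1 exactly.

1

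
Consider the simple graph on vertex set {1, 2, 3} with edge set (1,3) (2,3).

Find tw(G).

1

A width-1 tree decomposition is:
Bags: B1 = {1, 3}  B2 = {2, 3}
Tree: B1–B2
Every bag has size at most 2, so the width is 2 − 1 = 1 and tw(G) ≤ 1. Since G has at least one edge (e.g. 1–3), it is not an edgeless graph, so tw(G) ≥ 1. Hence tw(G) = 1 exactly.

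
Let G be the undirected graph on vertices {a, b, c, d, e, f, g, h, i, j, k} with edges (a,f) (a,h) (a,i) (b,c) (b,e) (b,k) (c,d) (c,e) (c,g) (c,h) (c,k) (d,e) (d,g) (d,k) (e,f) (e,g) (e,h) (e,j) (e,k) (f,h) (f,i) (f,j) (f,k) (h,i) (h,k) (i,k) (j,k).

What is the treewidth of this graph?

A width-3 tree decomposition is:
Bags: B1 = {e, f, h, k}  B2 = {f, h, i, k}  B3 = {c, e, h, k}  B4 = {c, d, e, k}  B5 = {b, c, e, k}  B6 = {c, d, e, g}  B7 = {a, f, h, i}  B8 = {e, f, j, k}
Tree: B1–B2, B1–B3, B3–B4, B3–B5, B4–B6, B2–B7, B1–B8
The largest bag has 4 vertices, giving width 3; this decomposition certifies tw(G) ≤ 3. For the lower bound, the 4 vertices {c, d, e, g} are pairwise adjacent, and any tree decomposition puts a clique entirely inside one bag — forcing width ≥ 3. Combining the bounds, tw(G) = 3.

3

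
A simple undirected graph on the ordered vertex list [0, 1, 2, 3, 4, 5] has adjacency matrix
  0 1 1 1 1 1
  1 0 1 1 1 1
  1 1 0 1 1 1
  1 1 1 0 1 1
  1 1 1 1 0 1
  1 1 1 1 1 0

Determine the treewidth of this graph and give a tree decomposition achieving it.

Treewidth 5.
Bags: B1 = {0, 1, 2, 3, 4, 5}
Tree: (single bag)

A single bag containing all 6 vertices is trivially a valid decomposition of width 5. On the other hand G contains the 6-clique {0, 1, 2, 3, 4, 5}. A clique must lie in a single bag of any decomposition, so no decomposition can have width below 5. Hence tw(G) = 5 exactly.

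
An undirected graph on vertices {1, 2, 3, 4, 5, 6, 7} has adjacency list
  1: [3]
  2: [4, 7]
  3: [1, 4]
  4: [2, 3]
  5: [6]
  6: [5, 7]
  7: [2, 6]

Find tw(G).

1

A width-1 tree decomposition is:
Bags: B1 = {5, 6}  B2 = {6, 7}  B3 = {2, 7}  B4 = {2, 4}  B5 = {3, 4}  B6 = {1, 3}
Tree: B1–B2, B2–B3, B3–B4, B4–B5, B5–B6
Every bag has size at most 2, so the width is 2 − 1 = 1 and tw(G) ≤ 1. Since G has at least one edge (e.g. 5–6), it is not an edgeless graph, so tw(G) ≥ 1. The upper and lower bounds meet at 1, so that is the treewidth.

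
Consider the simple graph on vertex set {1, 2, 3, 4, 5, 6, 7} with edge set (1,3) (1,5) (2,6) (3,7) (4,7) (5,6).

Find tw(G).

A width-1 tree decomposition is:
Bags: B1 = {4, 7}  B2 = {3, 7}  B3 = {1, 3}  B4 = {1, 5}  B5 = {5, 6}  B6 = {2, 6}
Tree: B1–B2, B2–B3, B3–B4, B4–B5, B5–B6
The largest bag has 2 vertices, giving width 1; this decomposition certifies tw(G) ≤ 1. G has an edge, so its treewidth is at least 1. Combining the bounds, tw(G) = 1.

1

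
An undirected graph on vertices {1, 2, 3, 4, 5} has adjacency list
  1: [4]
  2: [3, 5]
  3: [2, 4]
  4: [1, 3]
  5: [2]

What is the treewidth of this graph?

A width-1 tree decomposition is:
Bags: B1 = {2, 5}  B2 = {2, 3}  B3 = {3, 4}  B4 = {1, 4}
Tree: B1–B2, B2–B3, B3–B4
The largest bag has 2 vertices, giving width 1; this decomposition certifies tw(G) ≤ 1. Since G has at least one edge (e.g. 5–2), it is not an edgeless graph, so tw(G) ≥ 1. Hence tw(G) = 1 exactly.

1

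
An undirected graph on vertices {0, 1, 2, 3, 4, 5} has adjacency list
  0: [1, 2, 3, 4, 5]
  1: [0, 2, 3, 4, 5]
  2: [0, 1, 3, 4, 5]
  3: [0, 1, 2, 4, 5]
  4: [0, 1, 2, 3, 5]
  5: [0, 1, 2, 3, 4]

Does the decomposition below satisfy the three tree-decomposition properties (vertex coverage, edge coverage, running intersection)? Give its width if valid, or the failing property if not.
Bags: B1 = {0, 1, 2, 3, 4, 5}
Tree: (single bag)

Yes; width 5.

Every vertex of G appears in some bag (union = {0, 1, 2, 3, 4, 5}); every edge is covered by a bag; and for each vertex v the set of bags containing v is connected in the bag tree. The decomposition is therefore valid. The largest bag has 6 vertices, so the width is 5.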